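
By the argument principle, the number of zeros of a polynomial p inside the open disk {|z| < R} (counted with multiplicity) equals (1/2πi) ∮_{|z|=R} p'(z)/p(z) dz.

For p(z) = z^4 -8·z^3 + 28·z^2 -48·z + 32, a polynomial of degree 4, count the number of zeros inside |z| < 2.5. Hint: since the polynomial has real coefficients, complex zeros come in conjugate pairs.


The zeros of p are: 2, 2, (2 + 2i), (2 - 2i).
Their magnitudes are: 2, 2, 2.828, 2.828.
Zeros with |z| < R = 2.5: 2, 2.
Count = 2.
By the argument principle, (1/2πi) ∮_{|z|=R} p'(z)/p(z) dz equals exactly this count.

Number of zeros inside |z| < 2.5: 2.


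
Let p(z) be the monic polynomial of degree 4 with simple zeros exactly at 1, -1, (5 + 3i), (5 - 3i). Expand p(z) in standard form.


The polynomial is p(z) = ∏_{α ∈ S} (z − α), where S = {1, -1, (5 + 3i), (5 - 3i)}.
Expanding the product yields: p(z) = z^4 -10·z^3 + 33·z^2 + 10·z -34.
Note conjugate pairs combine to real quadratics: (z − (5+3i))(z − (5−3i)) = z² − 10z + 34.
The resulting polynomial has degree 4 and real coefficients as required.

p(z) = z^4 -10·z^3 + 33·z^2 + 10·z -34.


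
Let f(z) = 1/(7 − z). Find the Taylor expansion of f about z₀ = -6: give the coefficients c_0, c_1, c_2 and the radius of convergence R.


Let w = z − z₀, so z = z₀ + w.
Then 7 − z = 7 − (z₀ + w) = (7 − z₀) − w = 13 − w.
f(z) = 1/(13 − w) = (1/(13)) · 1/(1 − w/(13)) = Σ_{n≥0} w^n / (13)^(n+1).
So c_n = 1/(13)^(n+1):
  c_0 = 1/(13)^1 = 1/13.
  c_1 = 1/(13)^2 = 1/169.
  c_2 = 1/(13)^3 = 1/2197.
The series is valid for |w/d| < 1, i.e. |z − z₀| < |d|.
Radius of convergence: R = |7 − z₀| = |13| = 13 (distance from z₀ to the singularity z = 7).

c_0 = 1/13, c_1 = 1/169, c_2 = 1/2197; R = 13.


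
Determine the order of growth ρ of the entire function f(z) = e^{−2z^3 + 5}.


|e^{−2z^3 + 5}| = e^{Re(-2·z^3) + 5} ≤ e^{2|z|^3 + 5} = e^{2r^3 + 5} on |z| = r, so ρ ≤ 3. Choosing z on |z|=r so that -2·z^3 is real positive (always possible by picking arg z appropriately) gives |f(z)| = e^{2r^3 + 5}, matching the bound. The additive constant 5 does not affect log log M(r) ~ 3·log r. Hence ρ = 3.
Therefore ρ = 3.

Order ρ = 3.


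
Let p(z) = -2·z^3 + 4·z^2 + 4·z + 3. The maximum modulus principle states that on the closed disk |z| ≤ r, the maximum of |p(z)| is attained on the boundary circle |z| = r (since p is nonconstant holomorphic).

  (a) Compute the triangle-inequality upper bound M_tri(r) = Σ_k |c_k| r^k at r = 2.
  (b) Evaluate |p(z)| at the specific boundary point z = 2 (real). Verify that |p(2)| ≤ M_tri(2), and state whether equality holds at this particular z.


Coefficients: c_0 = 3, c_1 = 4, c_2 = 4, c_3 = -2. Radius r = 2.
Part (a). Triangle bound: M_tri(r) = Σ_k |c_k| r^k
  = |3|·2^0 + |4|·2^1 + |4|·2^2 + |-2|·2^3
  = 3 + 8 + 16 + 16 = 43.
This bounds M(r) := max_{|z|=r} |p(z)| from above; equality holds iff all terms c_k z^k can be made to align in phase at a single z on |z|=r.
Part (b). At z = 2 (real, on the circle |z| = r):
  p(2) = (3)·2^0 + (4)·2^1 + (4)·2^2 + (-2)·2^3 = 11.
  |p(2)| = 11.
Check: |p(2)| = 11 ≤ 43 = M_tri(2). ✓ Equality does not hold at z = 2 (the coefficients have mixed signs, so the terms do not all align in phase there).

M_tri(2) = 43; |p(2)| = 11; equality at z=2: no.


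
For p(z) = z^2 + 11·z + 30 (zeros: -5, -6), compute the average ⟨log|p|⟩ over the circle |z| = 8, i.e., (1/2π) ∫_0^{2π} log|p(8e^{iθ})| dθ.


Zeros: -6, -5; r = 8.
Inside |z| < r: -6, -5. Outside (|z| ≥ r): ∅.
p(0) = 30, so log|p(0)| = log(30) = 3.4012.
Apply Jensen: I(r) = log|p(0)| + Σ_k log(r/|z_k|), summed over zeros inside |z| < r.
  log(r/|z_k|) for z_k = -5: log(8/5) = 0.4700
  log(r/|z_k|) for z_k = -6: log(8/6) = 0.2877
Sum over inside zeros: 0.7577.
I(r) = log|p(0)| + (inside sum) = 3.4012 + 0.7577 = 4.1589.
Closed form (all zeros inside, monic): I(r) = n·log(r) = 2·log(8) = 4.1589. ✓

I(r) ≈ 4.1589.


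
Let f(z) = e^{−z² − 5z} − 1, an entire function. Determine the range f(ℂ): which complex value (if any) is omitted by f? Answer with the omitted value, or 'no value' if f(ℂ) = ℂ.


Little Picard bounds the complement of f(ℂ) to at most one point.
The exponent g(z) = −z² − 5z is a nonconstant polynomial, hence surjective onto ℂ. So e^{g(z)} takes every value in {e^w : w ∈ ℂ} = ℂ ∖ {0}. Adding -1 shifts the range to ℂ ∖ {-1}. f omits exactly -1.

Omitted value: -1.


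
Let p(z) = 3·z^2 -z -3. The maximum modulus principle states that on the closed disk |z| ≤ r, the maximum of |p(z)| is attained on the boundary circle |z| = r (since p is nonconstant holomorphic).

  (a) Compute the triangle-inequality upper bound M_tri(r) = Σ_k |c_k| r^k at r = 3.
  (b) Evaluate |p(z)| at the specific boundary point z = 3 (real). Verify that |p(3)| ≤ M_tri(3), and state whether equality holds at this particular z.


Coefficients: c_0 = -3, c_1 = -1, c_2 = 3. Radius r = 3.
Part (a). Triangle bound: M_tri(r) = Σ_k |c_k| r^k
  = |-3|·3^0 + |-1|·3^1 + |3|·3^2
  = 3 + 3 + 27 = 33.
This bounds M(r) := max_{|z|=r} |p(z)| from above; equality holds iff all terms c_k z^k can be made to align in phase at a single z on |z|=r.
Part (b). At z = 3 (real, on the circle |z| = r):
  p(3) = (-3)·3^0 + (-1)·3^1 + (3)·3^2 = 21.
  |p(3)| = 21.
Check: |p(3)| = 21 ≤ 33 = M_tri(3). ✓ Equality does not hold at z = 3 (the coefficients have mixed signs, so the terms do not all align in phase there).

M_tri(3) = 33; |p(3)| = 21; equality at z=3: no.


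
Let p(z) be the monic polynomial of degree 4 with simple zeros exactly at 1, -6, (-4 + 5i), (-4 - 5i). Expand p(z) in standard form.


The polynomial is p(z) = ∏_{α ∈ S} (z − α), where S = {1, -6, (-4 + 5i), (-4 - 5i)}.
Expanding the product yields: p(z) = z^4 + 13·z^3 + 75·z^2 + 157·z -246.
Note conjugate pairs combine to real quadratics: (z − (-4+5i))(z − (-4−5i)) = z² + 8z + 41.
The resulting polynomial has degree 4 and real coefficients as required.

p(z) = z^4 + 13·z^3 + 75·z^2 + 157·z -246.


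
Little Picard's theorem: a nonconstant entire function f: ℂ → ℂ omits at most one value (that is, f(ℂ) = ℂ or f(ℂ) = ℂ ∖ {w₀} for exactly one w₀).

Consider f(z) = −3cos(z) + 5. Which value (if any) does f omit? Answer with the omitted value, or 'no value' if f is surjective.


Little Picard bounds the complement of f(ℂ) to at most one point.
cos is entire and surjective onto ℂ: for every w ∈ ℂ, cos(ζ) = w has a solution ζ ∈ ℂ (e.g., via the complex inverse arccos). With ζ = z this gives z = ζ/(1). Then -3·cos(z) takes every value in -3·ℂ = ℂ, and adding 5 is a bijection of ℂ. So f is surjective and omits no value. (Note: only on the real line is cos bounded by [−1, 1].)

Omitted value: no value.


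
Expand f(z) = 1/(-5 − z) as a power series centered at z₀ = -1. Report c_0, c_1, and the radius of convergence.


Let w = z − z₀, so z = z₀ + w.
Then -5 − z = -5 − (z₀ + w) = (-5 − z₀) − w = -4 − w.
f(z) = 1/(-4 − w) = (1/(-4)) · 1/(1 − w/(-4)) = Σ_{n≥0} w^n / (-4)^(n+1).
So c_n = 1/(-4)^(n+1):
  c_0 = 1/(-4)^1 = -1/4.
  c_1 = 1/(-4)^2 = 1/16.
The series is valid for |w/d| < 1, i.e. |z − z₀| < |d|.
Radius of convergence: R = |-5 − z₀| = |-4| = 4 (distance from z₀ to the singularity z = -5).

c_0 = -1/4, c_1 = 1/16; R = 4.


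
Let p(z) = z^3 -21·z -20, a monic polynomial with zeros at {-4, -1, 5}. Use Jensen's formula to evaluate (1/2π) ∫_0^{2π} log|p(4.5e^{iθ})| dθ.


Zeros: -4, -1, 5; r = 4.5.
Inside |z| < r: -4, -1. Outside (|z| ≥ r): 5.
p(0) = -20, so log|p(0)| = log(20) = 2.9957.
Apply Jensen: I(r) = log|p(0)| + Σ_k log(r/|z_k|), summed over zeros inside |z| < r.
  log(r/|z_k|) for z_k = -4: log(4.5/4) = 0.1178
  log(r/|z_k|) for z_k = -1: log(4.5/1) = 1.5041
  Outside zeros (5) contribute nothing to the Jensen sum.
Sum over inside zeros: 1.6219.
I(r) = log|p(0)| + (inside sum) = 2.9957 + 1.6219 = 4.6176.
Note: since some zeros are outside |z| ≤ r, the simplified n·log(r) form does NOT apply — only the inside zeros contribute.

I(r) ≈ 4.6176.


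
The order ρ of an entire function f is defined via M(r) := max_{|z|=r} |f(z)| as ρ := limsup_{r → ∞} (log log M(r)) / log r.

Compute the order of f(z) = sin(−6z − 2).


sin(w) is a linear combination of e^{iw} and e^{−iw} (or e^w, e^{−w} in the hyperbolic case), so |sin(w)| ≤ e^{|w|}. With w = −6z − 2, |w| ≤ 6|z| + 2 = 6r + 2 on |z| = r, giving M(r) ≤ e^{6r + 2}, so ρ ≤ 1. On a suitable ray (z = it for sin/cos; z = t for sinh/cosh, t real → ∞), |sin(−6z − 2)| grows like e^{6|t|}/2, so ρ ≥ 1. Hence ρ = 1.
Therefore ρ = 1.

Order ρ = 1.


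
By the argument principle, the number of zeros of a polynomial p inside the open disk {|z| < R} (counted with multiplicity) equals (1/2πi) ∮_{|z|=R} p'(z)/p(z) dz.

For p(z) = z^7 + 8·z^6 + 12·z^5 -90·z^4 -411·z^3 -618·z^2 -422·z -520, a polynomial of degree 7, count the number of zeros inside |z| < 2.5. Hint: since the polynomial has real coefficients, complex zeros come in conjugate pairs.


The zeros of p are: 4, (0 + 1i), (0 - 1i), (-3 + 1i), (-3 - 1i), (-3 + 2i), (-3 - 2i).
Their magnitudes are: 4, 1, 1, 3.162, 3.162, 3.606, 3.606.
Zeros with |z| < R = 2.5: (0 + 1i), (0 - 1i).
Count = 2.
By the argument principle, (1/2πi) ∮_{|z|=R} p'(z)/p(z) dz equals exactly this count.

Number of zeros inside |z| < 2.5: 2.


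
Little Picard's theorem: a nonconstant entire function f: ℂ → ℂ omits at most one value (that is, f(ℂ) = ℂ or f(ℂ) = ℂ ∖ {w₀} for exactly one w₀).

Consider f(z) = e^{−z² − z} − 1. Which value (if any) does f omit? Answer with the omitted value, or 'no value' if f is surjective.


Little Picard bounds the complement of f(ℂ) to at most one point.
The exponent g(z) = −z² − z is a nonconstant polynomial, hence surjective onto ℂ. So e^{g(z)} takes every value in {e^w : w ∈ ℂ} = ℂ ∖ {0}. Adding -1 shifts the range to ℂ ∖ {-1}. f omits exactly -1.

Omitted value: -1.


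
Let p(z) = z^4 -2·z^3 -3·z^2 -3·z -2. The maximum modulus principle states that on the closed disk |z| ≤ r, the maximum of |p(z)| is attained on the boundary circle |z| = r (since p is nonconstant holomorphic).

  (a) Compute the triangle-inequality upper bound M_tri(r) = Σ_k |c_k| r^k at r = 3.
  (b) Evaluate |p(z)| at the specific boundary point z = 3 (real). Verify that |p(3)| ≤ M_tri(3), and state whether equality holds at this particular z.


Coefficients: c_0 = -2, c_1 = -3, c_2 = -3, c_3 = -2, c_4 = 1. Radius r = 3.
Part (a). Triangle bound: M_tri(r) = Σ_k |c_k| r^k
  = |-2|·3^0 + |-3|·3^1 + |-3|·3^2 + |-2|·3^3 + |1|·3^4
  = 2 + 9 + 27 + 54 + 81 = 173.
This bounds M(r) := max_{|z|=r} |p(z)| from above; equality holds iff all terms c_k z^k can be made to align in phase at a single z on |z|=r.
Part (b). At z = 3 (real, on the circle |z| = r):
  p(3) = (-2)·3^0 + (-3)·3^1 + (-3)·3^2 + (-2)·3^3 + (1)·3^4 = -11.
  |p(3)| = 11.
Check: |p(3)| = 11 ≤ 173 = M_tri(3). ✓ Equality does not hold at z = 3 (the coefficients have mixed signs, so the terms do not all align in phase there).

M_tri(3) = 173; |p(3)| = 11; equality at z=3: no.


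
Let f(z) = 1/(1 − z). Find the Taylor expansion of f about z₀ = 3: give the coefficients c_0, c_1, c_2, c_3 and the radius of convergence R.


Let w = z − z₀, so z = z₀ + w.
Then 1 − z = 1 − (z₀ + w) = (1 − z₀) − w = -2 − w.
f(z) = 1/(-2 − w) = (1/(-2)) · 1/(1 − w/(-2)) = Σ_{n≥0} w^n / (-2)^(n+1).
So c_n = 1/(-2)^(n+1):
  c_0 = 1/(-2)^1 = -1/2.
  c_1 = 1/(-2)^2 = 1/4.
  c_2 = 1/(-2)^3 = -1/8.
  c_3 = 1/(-2)^4 = 1/16.
The series is valid for |w/d| < 1, i.e. |z − z₀| < |d|.
Radius of convergence: R = |1 − z₀| = |-2| = 2 (distance from z₀ to the singularity z = 1).

c_0 = -1/2, c_1 = 1/4, c_2 = -1/8, c_3 = 1/16; R = 2.


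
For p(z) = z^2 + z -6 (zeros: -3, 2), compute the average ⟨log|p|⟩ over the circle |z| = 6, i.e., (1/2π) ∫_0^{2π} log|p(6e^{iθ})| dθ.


Zeros: -3, 2; r = 6.
Inside |z| < r: -3, 2. Outside (|z| ≥ r): ∅.
p(0) = -6, so log|p(0)| = log(6) = 1.7918.
Apply Jensen: I(r) = log|p(0)| + Σ_k log(r/|z_k|), summed over zeros inside |z| < r.
  log(r/|z_k|) for z_k = -3: log(6/3) = 0.6931
  log(r/|z_k|) for z_k = 2: log(6/2) = 1.0986
Sum over inside zeros: 1.7918.
I(r) = log|p(0)| + (inside sum) = 1.7918 + 1.7918 = 3.5835.
Closed form (all zeros inside, monic): I(r) = n·log(r) = 2·log(6) = 3.5835. ✓

I(r) ≈ 3.5835.


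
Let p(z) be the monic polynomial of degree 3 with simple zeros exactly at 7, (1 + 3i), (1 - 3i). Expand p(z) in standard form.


The polynomial is p(z) = ∏_{α ∈ S} (z − α), where S = {7, (1 + 3i), (1 - 3i)}.
Expanding the product yields: p(z) = z^3 -9·z^2 + 24·z -70.
Note conjugate pairs combine to real quadratics: (z − (1+3i))(z − (1−3i)) = z² − 2z + 10.
The resulting polynomial has degree 3 and real coefficients as required.

p(z) = z^3 -9·z^2 + 24·z -70.


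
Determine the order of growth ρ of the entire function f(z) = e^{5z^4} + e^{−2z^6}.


Each summand is entire of order 4 and 6 respectively (as in the single-exponential case). The order of a sum is at most the max of the orders, so ρ ≤ 6. For the lower bound: on |z|=r choose arg z so that -2z^6 is real positive; then |e^{-2z^6}| = e^{2r^6} while |e^{5z^4}| ≤ e^{5r^4} = o(e^{2r^6}). So |f| ≥ e^{2r^6}(1 − o(1)) and ρ ≥ 6. Hence ρ = max(4, 6) = 6.
Therefore ρ = 6.

Order ρ = 6.


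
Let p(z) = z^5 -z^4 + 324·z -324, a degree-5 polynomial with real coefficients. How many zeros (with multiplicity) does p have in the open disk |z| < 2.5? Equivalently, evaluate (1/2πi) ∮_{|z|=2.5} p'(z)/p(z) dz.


The zeros of p are: 1, (-3 + 3i), (-3 - 3i), (3 + 3i), (3 - 3i).
Their magnitudes are: 1, 4.243, 4.243, 4.243, 4.243.
Zeros with |z| < R = 2.5: 1.
Count = 1.
By the argument principle, (1/2πi) ∮_{|z|=R} p'(z)/p(z) dz equals exactly this count.

Number of zeros inside |z| < 2.5: 1.


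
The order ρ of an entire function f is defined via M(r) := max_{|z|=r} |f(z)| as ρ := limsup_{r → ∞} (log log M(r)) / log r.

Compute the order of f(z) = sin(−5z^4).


Write sin(w) = (e^{iw} ± e^{−iw})/(2 or 2i), so |sin(w)| ≤ e^{|w|}. With w = −5z^4, |w| ≤ 5r^4 + 0 on |z|=r, giving M(r) ≤ e^{5r^4 + 0} and ρ ≤ 4. For the lower bound, choose z on |z|=r with -5z^4 purely imaginary of modulus 5r^4; then |sin(−5z^4)| grows like e^{5r^4}/2, so ρ ≥ 4. Hence ρ = 4.
Therefore ρ = 4.

Order ρ = 4.


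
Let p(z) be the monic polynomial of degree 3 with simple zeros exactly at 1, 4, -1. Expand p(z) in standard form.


The polynomial is p(z) = ∏_{α ∈ S} (z − α), where S = {1, 4, -1}.
Expanding the product yields: p(z) = z^3 -4·z^2 -z + 4.
The resulting polynomial has degree 3 and real coefficients as required.

p(z) = z^3 -4·z^2 -z + 4.


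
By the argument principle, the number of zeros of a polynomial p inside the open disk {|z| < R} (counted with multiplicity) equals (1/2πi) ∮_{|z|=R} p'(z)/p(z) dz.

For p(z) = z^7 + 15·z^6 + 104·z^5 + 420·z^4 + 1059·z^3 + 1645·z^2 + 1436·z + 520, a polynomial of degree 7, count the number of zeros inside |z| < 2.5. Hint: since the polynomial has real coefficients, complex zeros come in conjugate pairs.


The zeros of p are: (-3 + 2i), (-3 - 2i), -1, (-2 + 1i), (-2 - 1i), (-2 + 2i), (-2 - 2i).
Their magnitudes are: 3.606, 3.606, 1, 2.236, 2.236, 2.828, 2.828.
Zeros with |z| < R = 2.5: -1, (-2 + 1i), (-2 - 1i).
Count = 3.
By the argument principle, (1/2πi) ∮_{|z|=R} p'(z)/p(z) dz equals exactly this count.

Number of zeros inside |z| < 2.5: 3.


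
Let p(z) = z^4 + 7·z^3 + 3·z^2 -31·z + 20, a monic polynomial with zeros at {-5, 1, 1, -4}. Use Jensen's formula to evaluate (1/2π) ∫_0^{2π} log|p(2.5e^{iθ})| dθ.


Zeros: -5, -4, 1, 1; r = 2.5.
Inside |z| < r: 1, 1. Outside (|z| ≥ r): -5, -4.
p(0) = 20, so log|p(0)| = log(20) = 2.9957.
Apply Jensen: I(r) = log|p(0)| + Σ_k log(r/|z_k|), summed over zeros inside |z| < r.
  log(r/|z_k|) for z_k = 1: log(2.5/1) = 0.9163
  log(r/|z_k|) for z_k = 1: log(2.5/1) = 0.9163
  Outside zeros (-5, -4) contribute nothing to the Jensen sum.
Sum over inside zeros: 1.8326.
I(r) = log|p(0)| + (inside sum) = 2.9957 + 1.8326 = 4.8283.
Note: since some zeros are outside |z| ≤ r, the simplified n·log(r) form does NOT apply — only the inside zeros contribute.

I(r) ≈ 4.8283.


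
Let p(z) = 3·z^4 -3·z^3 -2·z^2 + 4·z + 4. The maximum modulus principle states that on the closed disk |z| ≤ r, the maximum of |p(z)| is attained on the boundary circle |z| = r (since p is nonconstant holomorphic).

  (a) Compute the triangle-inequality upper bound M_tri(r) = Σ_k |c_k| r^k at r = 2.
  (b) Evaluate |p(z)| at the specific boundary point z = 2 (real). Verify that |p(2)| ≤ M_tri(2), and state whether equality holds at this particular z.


Coefficients: c_0 = 4, c_1 = 4, c_2 = -2, c_3 = -3, c_4 = 3. Radius r = 2.
Part (a). Triangle bound: M_tri(r) = Σ_k |c_k| r^k
  = |4|·2^0 + |4|·2^1 + |-2|·2^2 + |-3|·2^3 + |3|·2^4
  = 4 + 8 + 8 + 24 + 48 = 92.
This bounds M(r) := max_{|z|=r} |p(z)| from above; equality holds iff all terms c_k z^k can be made to align in phase at a single z on |z|=r.
Part (b). At z = 2 (real, on the circle |z| = r):
  p(2) = (4)·2^0 + (4)·2^1 + (-2)·2^2 + (-3)·2^3 + (3)·2^4 = 28.
  |p(2)| = 28.
Check: |p(2)| = 28 ≤ 92 = M_tri(2). ✓ Equality does not hold at z = 2 (the coefficients have mixed signs, so the terms do not all align in phase there).

M_tri(2) = 92; |p(2)| = 28; equality at z=2: no.


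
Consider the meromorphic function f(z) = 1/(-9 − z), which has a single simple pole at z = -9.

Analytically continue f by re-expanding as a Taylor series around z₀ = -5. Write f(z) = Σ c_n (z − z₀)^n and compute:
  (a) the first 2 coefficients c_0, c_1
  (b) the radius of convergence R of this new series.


Let w = z − z₀, so z = z₀ + w.
Then -9 − z = -9 − (z₀ + w) = (-9 − z₀) − w = -4 − w.
f(z) = 1/(-4 − w) = (1/(-4)) · 1/(1 − w/(-4)) = Σ_{n≥0} w^n / (-4)^(n+1).
So c_n = 1/(-4)^(n+1):
  c_0 = 1/(-4)^1 = -1/4.
  c_1 = 1/(-4)^2 = 1/16.
The series is valid for |w/d| < 1, i.e. |z − z₀| < |d|.
Radius of convergence: R = |-9 − z₀| = |-4| = 4 (distance from z₀ to the singularity z = -9).

c_0 = -1/4, c_1 = 1/16; R = 4.


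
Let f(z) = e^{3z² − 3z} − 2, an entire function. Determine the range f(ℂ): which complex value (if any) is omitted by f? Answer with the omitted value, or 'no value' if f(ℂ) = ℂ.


Little Picard bounds the complement of f(ℂ) to at most one point.
The exponent g(z) = 3z² − 3z is a nonconstant polynomial, hence surjective onto ℂ. So e^{g(z)} takes every value in {e^w : w ∈ ℂ} = ℂ ∖ {0}. Adding -2 shifts the range to ℂ ∖ {-2}. f omits exactly -2.

Omitted value: -2.


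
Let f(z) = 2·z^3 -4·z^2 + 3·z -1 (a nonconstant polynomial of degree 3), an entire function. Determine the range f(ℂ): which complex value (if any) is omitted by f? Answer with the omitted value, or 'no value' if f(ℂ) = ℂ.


Little Picard bounds the complement of f(ℂ) to at most one point.
For every w ∈ ℂ, the equation p(z) − w = 0 is a nonconstant polynomial in z and hence has at least one root by the fundamental theorem of algebra. So p is surjective onto ℂ, omitting no value.

Omitted value: no value.


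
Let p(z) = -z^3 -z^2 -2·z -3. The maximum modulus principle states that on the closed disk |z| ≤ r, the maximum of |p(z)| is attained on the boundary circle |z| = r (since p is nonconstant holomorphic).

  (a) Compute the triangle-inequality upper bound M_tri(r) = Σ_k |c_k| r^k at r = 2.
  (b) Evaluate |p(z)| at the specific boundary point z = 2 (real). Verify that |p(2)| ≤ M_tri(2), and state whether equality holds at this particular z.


Coefficients: c_0 = -3, c_1 = -2, c_2 = -1, c_3 = -1. Radius r = 2.
Part (a). Triangle bound: M_tri(r) = Σ_k |c_k| r^k
  = |-3|·2^0 + |-2|·2^1 + |-1|·2^2 + |-1|·2^3
  = 3 + 4 + 4 + 8 = 19.
This bounds M(r) := max_{|z|=r} |p(z)| from above; equality holds iff all terms c_k z^k can be made to align in phase at a single z on |z|=r.
Part (b). At z = 2 (real, on the circle |z| = r):
  p(2) = (-3)·2^0 + (-2)·2^1 + (-1)·2^2 + (-1)·2^3 = -19.
  |p(2)| = 19.
Since all nonzero coefficients share the same sign, |p(2)| = 19 = M_tri(2); the triangle bound is attained at z = 2, so in fact M(r) = 19.

M_tri(2) = 19; |p(2)| = 19; equality at z=2: yes.


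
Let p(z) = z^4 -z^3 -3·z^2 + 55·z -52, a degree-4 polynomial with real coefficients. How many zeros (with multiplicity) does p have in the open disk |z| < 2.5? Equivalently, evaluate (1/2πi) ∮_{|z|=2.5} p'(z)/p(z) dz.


The zeros of p are: 1, -4, (2 + 3i), (2 - 3i).
Their magnitudes are: 1, 4, 3.606, 3.606.
Zeros with |z| < R = 2.5: 1.
Count = 1.
By the argument principle, (1/2πi) ∮_{|z|=R} p'(z)/p(z) dz equals exactly this count.

Number of zeros inside |z| < 2.5: 1.


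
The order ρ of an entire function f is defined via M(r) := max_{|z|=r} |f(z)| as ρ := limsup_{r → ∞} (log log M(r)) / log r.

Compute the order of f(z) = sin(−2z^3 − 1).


Write sin(w) = (e^{iw} ± e^{−iw})/(2 or 2i), so |sin(w)| ≤ e^{|w|}. With w = −2z^3 − 1, |w| ≤ 2r^3 + 1 on |z|=r, giving M(r) ≤ e^{2r^3 + 1} and ρ ≤ 3. For the lower bound, choose z on |z|=r with -2z^3 purely imaginary of modulus 2r^3; then |sin(−2z^3 − 1)| grows like e^{2r^3}/2, so ρ ≥ 3. Hence ρ = 3.
Therefore ρ = 3.

Order ρ = 3.


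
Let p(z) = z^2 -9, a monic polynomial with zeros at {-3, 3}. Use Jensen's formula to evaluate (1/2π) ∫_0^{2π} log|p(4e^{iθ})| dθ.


Zeros: -3, 3; r = 4.
Inside |z| < r: -3, 3. Outside (|z| ≥ r): ∅.
p(0) = -9, so log|p(0)| = log(9) = 2.1972.
Apply Jensen: I(r) = log|p(0)| + Σ_k log(r/|z_k|), summed over zeros inside |z| < r.
  log(r/|z_k|) for z_k = -3: log(4/3) = 0.2877
  log(r/|z_k|) for z_k = 3: log(4/3) = 0.2877
Sum over inside zeros: 0.5754.
I(r) = log|p(0)| + (inside sum) = 2.1972 + 0.5754 = 2.7726.
Closed form (all zeros inside, monic): I(r) = n·log(r) = 2·log(4) = 2.7726. ✓

I(r) ≈ 2.7726.


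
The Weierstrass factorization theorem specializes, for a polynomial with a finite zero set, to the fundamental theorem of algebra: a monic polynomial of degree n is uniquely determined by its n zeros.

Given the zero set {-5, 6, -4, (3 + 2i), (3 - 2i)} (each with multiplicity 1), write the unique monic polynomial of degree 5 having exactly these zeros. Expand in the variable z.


The polynomial is p(z) = ∏_{α ∈ S} (z − α), where S = {-5, 6, -4, (3 + 2i), (3 - 2i)}.
Expanding the product yields: p(z) = z^5 -3·z^4 -39·z^3 + 123·z^2 + 278·z -1560.
Note conjugate pairs combine to real quadratics: (z − (3+2i))(z − (3−2i)) = z² − 6z + 13.
The resulting polynomial has degree 5 and real coefficients as required.

p(z) = z^5 -3·z^4 -39·z^3 + 123·z^2 + 278·z -1560.


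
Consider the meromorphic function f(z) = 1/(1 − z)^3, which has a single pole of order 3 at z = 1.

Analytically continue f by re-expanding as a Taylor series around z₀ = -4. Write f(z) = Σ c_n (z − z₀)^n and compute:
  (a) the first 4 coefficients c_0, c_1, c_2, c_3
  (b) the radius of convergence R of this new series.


Let w = z − z₀, so z = z₀ + w.
Then 1 − z = 1 − (z₀ + w) = (1 − z₀) − w = 5 − w.
f(z) = 1/(5 − w)^3 = (1/(5)^3) · (1 − w/(5))^{−3}.
By the binomial series (1−u)^{−3} = Σ_{n≥0} C(n+2, 2) u^n for |u|<1, with u = w/(5):
  c_n = C(n+2, 2) / (5)^(n+3).
  c_0 = 1/(5)^3 = 1/125.
  c_1 = 3/(5)^4 = 3/625.
  c_2 = 6/(5)^5 = 6/3125.
  c_3 = 10/(5)^6 = 2/3125.
The series is valid for |w/d| < 1, i.e. |z − z₀| < |d|.
Radius of convergence: R = |1 − z₀| = |5| = 5 (distance from z₀ to the singularity z = 1).

c_0 = 1/125, c_1 = 3/625, c_2 = 6/3125, c_3 = 2/3125; R = 5.


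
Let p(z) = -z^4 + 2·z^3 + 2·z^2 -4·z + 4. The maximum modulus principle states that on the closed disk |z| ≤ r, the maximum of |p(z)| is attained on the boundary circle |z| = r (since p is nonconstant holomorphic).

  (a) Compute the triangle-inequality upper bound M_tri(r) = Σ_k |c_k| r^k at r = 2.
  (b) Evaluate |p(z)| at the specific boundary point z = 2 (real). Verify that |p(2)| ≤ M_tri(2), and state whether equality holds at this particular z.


Coefficients: c_0 = 4, c_1 = -4, c_2 = 2, c_3 = 2, c_4 = -1. Radius r = 2.
Part (a). Triangle bound: M_tri(r) = Σ_k |c_k| r^k
  = |4|·2^0 + |-4|·2^1 + |2|·2^2 + |2|·2^3 + |-1|·2^4
  = 4 + 8 + 8 + 16 + 16 = 52.
This bounds M(r) := max_{|z|=r} |p(z)| from above; equality holds iff all terms c_k z^k can be made to align in phase at a single z on |z|=r.
Part (b). At z = 2 (real, on the circle |z| = r):
  p(2) = (4)·2^0 + (-4)·2^1 + (2)·2^2 + (2)·2^3 + (-1)·2^4 = 4.
  |p(2)| = 4.
Check: |p(2)| = 4 ≤ 52 = M_tri(2). ✓ Equality does not hold at z = 2 (the coefficients have mixed signs, so the terms do not all align in phase there).

M_tri(2) = 52; |p(2)| = 4; equality at z=2: no.


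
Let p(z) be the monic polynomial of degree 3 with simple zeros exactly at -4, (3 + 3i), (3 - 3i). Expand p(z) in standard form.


The polynomial is p(z) = ∏_{α ∈ S} (z − α), where S = {-4, (3 + 3i), (3 - 3i)}.
Expanding the product yields: p(z) = z^3 -2·z^2 -6·z + 72.
Note conjugate pairs combine to real quadratics: (z − (3+3i))(z − (3−3i)) = z² − 6z + 18.
The resulting polynomial has degree 3 and real coefficients as required.

p(z) = z^3 -2·z^2 -6·z + 72.


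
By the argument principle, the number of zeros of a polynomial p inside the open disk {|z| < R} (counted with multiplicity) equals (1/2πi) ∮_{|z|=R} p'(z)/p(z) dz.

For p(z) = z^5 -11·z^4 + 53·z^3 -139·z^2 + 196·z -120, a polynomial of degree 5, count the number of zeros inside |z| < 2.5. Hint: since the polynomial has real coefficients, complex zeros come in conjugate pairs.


The zeros of p are: 3, (2 + 1i), (2 - 1i), (2 + 2i), (2 - 2i).
Their magnitudes are: 3, 2.236, 2.236, 2.828, 2.828.
Zeros with |z| < R = 2.5: (2 + 1i), (2 - 1i).
Count = 2.
By the argument principle, (1/2πi) ∮_{|z|=R} p'(z)/p(z) dz equals exactly this count.

Number of zeros inside |z| < 2.5: 2.


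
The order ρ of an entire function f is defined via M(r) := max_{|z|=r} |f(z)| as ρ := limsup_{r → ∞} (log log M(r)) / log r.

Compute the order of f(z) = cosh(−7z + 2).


cosh(w) is a linear combination of e^{iw} and e^{−iw} (or e^w, e^{−w} in the hyperbolic case), so |cosh(w)| ≤ e^{|w|}. With w = −7z + 2, |w| ≤ 7|z| + 2 = 7r + 2 on |z| = r, giving M(r) ≤ e^{7r + 2}, so ρ ≤ 1. On a suitable ray (z = it for sin/cos; z = t for sinh/cosh, t real → ∞), |cosh(−7z + 2)| grows like e^{7|t|}/2, so ρ ≥ 1. Hence ρ = 1.
Therefore ρ = 1.

Order ρ = 1.


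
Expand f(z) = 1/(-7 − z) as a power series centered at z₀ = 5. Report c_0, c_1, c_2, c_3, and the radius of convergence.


Let w = z − z₀, so z = z₀ + w.
Then -7 − z = -7 − (z₀ + w) = (-7 − z₀) − w = -12 − w.
f(z) = 1/(-12 − w) = (1/(-12)) · 1/(1 − w/(-12)) = Σ_{n≥0} w^n / (-12)^(n+1).
So c_n = 1/(-12)^(n+1):
  c_0 = 1/(-12)^1 = -1/12.
  c_1 = 1/(-12)^2 = 1/144.
  c_2 = 1/(-12)^3 = -1/1728.
  c_3 = 1/(-12)^4 = 1/20736.
The series is valid for |w/d| < 1, i.e. |z − z₀| < |d|.
Radius of convergence: R = |-7 − z₀| = |-12| = 12 (distance from z₀ to the singularity z = -7).

c_0 = -1/12, c_1 = 1/144, c_2 = -1/1728, c_3 = 1/20736; R = 12.


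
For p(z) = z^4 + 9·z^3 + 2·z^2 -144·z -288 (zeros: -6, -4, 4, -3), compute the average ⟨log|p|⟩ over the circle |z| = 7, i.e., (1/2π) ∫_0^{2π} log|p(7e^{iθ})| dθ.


Zeros: -6, -4, -3, 4; r = 7.
Inside |z| < r: -6, -4, -3, 4. Outside (|z| ≥ r): ∅.
p(0) = -288, so log|p(0)| = log(288) = 5.6630.
Apply Jensen: I(r) = log|p(0)| + Σ_k log(r/|z_k|), summed over zeros inside |z| < r.
  log(r/|z_k|) for z_k = -6: log(7/6) = 0.1542
  log(r/|z_k|) for z_k = -4: log(7/4) = 0.5596
  log(r/|z_k|) for z_k = 4: log(7/4) = 0.5596
  log(r/|z_k|) for z_k = -3: log(7/3) = 0.8473
Sum over inside zeros: 2.1207.
I(r) = log|p(0)| + (inside sum) = 5.6630 + 2.1207 = 7.7836.
Closed form (all zeros inside, monic): I(r) = n·log(r) = 4·log(7) = 7.7836. ✓

I(r) ≈ 7.7836.


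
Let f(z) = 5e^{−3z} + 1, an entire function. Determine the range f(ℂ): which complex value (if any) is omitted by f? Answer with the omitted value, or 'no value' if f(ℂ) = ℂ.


Little Picard bounds the complement of f(ℂ) to at most one point.
e^{−3z} is never zero on ℂ, so 5·e^{−3z} takes every value in ℂ ∖ {0}. Adding 1 shifts the range to ℂ ∖ {1}. Thus f omits exactly the value 1.

Omitted value: 1.


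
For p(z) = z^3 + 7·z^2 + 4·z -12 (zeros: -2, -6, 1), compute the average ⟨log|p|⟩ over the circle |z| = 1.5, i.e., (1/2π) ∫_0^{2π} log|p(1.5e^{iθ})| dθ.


Zeros: -6, -2, 1; r = 1.5.
Inside |z| < r: 1. Outside (|z| ≥ r): -6, -2.
p(0) = -12, so log|p(0)| = log(12) = 2.4849.
Apply Jensen: I(r) = log|p(0)| + Σ_k log(r/|z_k|), summed over zeros inside |z| < r.
  log(r/|z_k|) for z_k = 1: log(1.5/1) = 0.4055
  Outside zeros (-6, -2) contribute nothing to the Jensen sum.
Sum over inside zeros: 0.4055.
I(r) = log|p(0)| + (inside sum) = 2.4849 + 0.4055 = 2.8904.
Note: since some zeros are outside |z| ≤ r, the simplified n·log(r) form does NOT apply — only the inside zeros contribute.

I(r) ≈ 2.8904.


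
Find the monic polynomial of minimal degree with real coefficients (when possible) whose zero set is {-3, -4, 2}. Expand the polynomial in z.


The polynomial is p(z) = ∏_{α ∈ S} (z − α), where S = {-3, -4, 2}.
Expanding the product yields: p(z) = z^3 + 5·z^2 -2·z -24.
The resulting polynomial has degree 3 and real coefficients as required.

p(z) = z^3 + 5·z^2 -2·z -24.


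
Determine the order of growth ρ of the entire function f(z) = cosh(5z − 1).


cosh(w) is a linear combination of e^{iw} and e^{−iw} (or e^w, e^{−w} in the hyperbolic case), so |cosh(w)| ≤ e^{|w|}. With w = 5z − 1, |w| ≤ 5|z| + 1 = 5r + 1 on |z| = r, giving M(r) ≤ e^{5r + 1}, so ρ ≤ 1. On a suitable ray (z = it for sin/cos; z = t for sinh/cosh, t real → ∞), |cosh(5z − 1)| grows like e^{5|t|}/2, so ρ ≥ 1. Hence ρ = 1.
Therefore ρ = 1.

Order ρ = 1.


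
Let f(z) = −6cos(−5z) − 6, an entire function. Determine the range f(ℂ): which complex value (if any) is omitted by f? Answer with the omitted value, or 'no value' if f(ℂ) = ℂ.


Little Picard bounds the complement of f(ℂ) to at most one point.
cos is entire and surjective onto ℂ: for every w ∈ ℂ, cos(ζ) = w has a solution ζ ∈ ℂ (e.g., via the complex inverse arccos). With ζ = −5z this gives z = ζ/(-5). Then -6·cos(−5z) takes every value in -6·ℂ = ℂ, and adding -6 is a bijection of ℂ. So f is surjective and omits no value. (Note: only on the real line is cos bounded by [−1, 1].)

Omitted value: no value.


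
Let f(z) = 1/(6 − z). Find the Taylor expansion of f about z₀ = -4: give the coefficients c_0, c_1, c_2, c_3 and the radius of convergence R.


Let w = z − z₀, so z = z₀ + w.
Then 6 − z = 6 − (z₀ + w) = (6 − z₀) − w = 10 − w.
f(z) = 1/(10 − w) = (1/(10)) · 1/(1 − w/(10)) = Σ_{n≥0} w^n / (10)^(n+1).
So c_n = 1/(10)^(n+1):
  c_0 = 1/(10)^1 = 1/10.
  c_1 = 1/(10)^2 = 1/100.
  c_2 = 1/(10)^3 = 1/1000.
  c_3 = 1/(10)^4 = 1/10000.
The series is valid for |w/d| < 1, i.e. |z − z₀| < |d|.
Radius of convergence: R = |6 − z₀| = |10| = 10 (distance from z₀ to the singularity z = 6).

c_0 = 1/10, c_1 = 1/100, c_2 = 1/1000, c_3 = 1/10000; R = 10.


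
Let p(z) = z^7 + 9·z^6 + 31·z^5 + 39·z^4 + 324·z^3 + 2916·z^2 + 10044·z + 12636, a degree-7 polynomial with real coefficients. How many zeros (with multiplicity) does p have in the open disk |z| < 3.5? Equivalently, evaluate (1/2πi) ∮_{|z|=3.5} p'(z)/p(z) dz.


The zeros of p are: -3, (-3 + 3i), (-3 - 3i), (-3 + 2i), (-3 - 2i), (3 + 3i), (3 - 3i).
Their magnitudes are: 3, 4.243, 4.243, 3.606, 3.606, 4.243, 4.243.
Zeros with |z| < R = 3.5: -3.
Count = 1.
By the argument principle, (1/2πi) ∮_{|z|=R} p'(z)/p(z) dz equals exactly this count.

Number of zeros inside |z| < 3.5: 1.


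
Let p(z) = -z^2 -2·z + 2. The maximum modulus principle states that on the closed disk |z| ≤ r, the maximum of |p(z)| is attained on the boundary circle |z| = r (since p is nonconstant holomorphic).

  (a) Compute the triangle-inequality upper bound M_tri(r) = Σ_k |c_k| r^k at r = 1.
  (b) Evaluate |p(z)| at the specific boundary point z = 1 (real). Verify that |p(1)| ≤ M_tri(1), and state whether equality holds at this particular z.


Coefficients: c_0 = 2, c_1 = -2, c_2 = -1. Radius r = 1.
Part (a). Triangle bound: M_tri(r) = Σ_k |c_k| r^k
  = |2|·1^0 + |-2|·1^1 + |-1|·1^2
  = 2 + 2 + 1 = 5.
This bounds M(r) := max_{|z|=r} |p(z)| from above; equality holds iff all terms c_k z^k can be made to align in phase at a single z on |z|=r.
Part (b). At z = 1 (real, on the circle |z| = r):
  p(1) = (2)·1^0 + (-2)·1^1 + (-1)·1^2 = -1.
  |p(1)| = 1.
Check: |p(1)| = 1 ≤ 5 = M_tri(1). ✓ Equality does not hold at z = 1 (the coefficients have mixed signs, so the terms do not all align in phase there).

M_tri(1) = 5; |p(1)| = 1; equality at z=1: no.


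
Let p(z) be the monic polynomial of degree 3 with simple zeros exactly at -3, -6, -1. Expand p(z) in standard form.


The polynomial is p(z) = ∏_{α ∈ S} (z − α), where S = {-3, -6, -1}.
Expanding the product yields: p(z) = z^3 + 10·z^2 + 27·z + 18.
The resulting polynomial has degree 3 and real coefficients as required.

p(z) = z^3 + 10·z^2 + 27·z + 18.


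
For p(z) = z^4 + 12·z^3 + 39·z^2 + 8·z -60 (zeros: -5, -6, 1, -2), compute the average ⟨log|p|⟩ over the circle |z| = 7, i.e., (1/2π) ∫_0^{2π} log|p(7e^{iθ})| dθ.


Zeros: -6, -5, -2, 1; r = 7.
Inside |z| < r: -6, -5, -2, 1. Outside (|z| ≥ r): ∅.
p(0) = -60, so log|p(0)| = log(60) = 4.0943.
Apply Jensen: I(r) = log|p(0)| + Σ_k log(r/|z_k|), summed over zeros inside |z| < r.
  log(r/|z_k|) for z_k = -5: log(7/5) = 0.3365
  log(r/|z_k|) for z_k = -6: log(7/6) = 0.1542
  log(r/|z_k|) for z_k = 1: log(7/1) = 1.9459
  log(r/|z_k|) for z_k = -2: log(7/2) = 1.2528
Sum over inside zeros: 3.6893.
I(r) = log|p(0)| + (inside sum) = 4.0943 + 3.6893 = 7.7836.
Closed form (all zeros inside, monic): I(r) = n·log(r) = 4·log(7) = 7.7836. ✓

I(r) ≈ 7.7836.


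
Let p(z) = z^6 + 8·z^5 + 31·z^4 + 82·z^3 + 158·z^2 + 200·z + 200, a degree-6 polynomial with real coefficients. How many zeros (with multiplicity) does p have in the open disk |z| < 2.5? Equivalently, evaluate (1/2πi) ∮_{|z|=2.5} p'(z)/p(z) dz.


The zeros of p are: (-1 + 2i), (-1 - 2i), (0 + 2i), (0 - 2i), (-3 + 1i), (-3 - 1i).
Their magnitudes are: 2.236, 2.236, 2, 2, 3.162, 3.162.
Zeros with |z| < R = 2.5: (-1 + 2i), (-1 - 2i), (0 + 2i), (0 - 2i).
Count = 4.
By the argument principle, (1/2πi) ∮_{|z|=R} p'(z)/p(z) dz equals exactly this count.

Number of zeros inside |z| < 2.5: 4.


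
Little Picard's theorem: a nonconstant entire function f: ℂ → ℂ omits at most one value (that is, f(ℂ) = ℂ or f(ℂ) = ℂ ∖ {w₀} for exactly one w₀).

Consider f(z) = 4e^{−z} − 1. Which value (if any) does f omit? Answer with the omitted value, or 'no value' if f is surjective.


Little Picard bounds the complement of f(ℂ) to at most one point.
e^{−z} is never zero on ℂ, so 4·e^{−z} takes every value in ℂ ∖ {0}. Adding -1 shifts the range to ℂ ∖ {-1}. Thus f omits exactly the value -1.

Omitted value: -1.


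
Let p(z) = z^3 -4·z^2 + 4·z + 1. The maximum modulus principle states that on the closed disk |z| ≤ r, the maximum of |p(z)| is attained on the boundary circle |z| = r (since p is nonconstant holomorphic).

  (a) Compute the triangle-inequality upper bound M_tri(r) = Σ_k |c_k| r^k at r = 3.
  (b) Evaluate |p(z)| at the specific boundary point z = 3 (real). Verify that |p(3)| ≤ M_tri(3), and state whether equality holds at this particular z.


Coefficients: c_0 = 1, c_1 = 4, c_2 = -4, c_3 = 1. Radius r = 3.
Part (a). Triangle bound: M_tri(r) = Σ_k |c_k| r^k
  = |1|·3^0 + |4|·3^1 + |-4|·3^2 + |1|·3^3
  = 1 + 12 + 36 + 27 = 76.
This bounds M(r) := max_{|z|=r} |p(z)| from above; equality holds iff all terms c_k z^k can be made to align in phase at a single z on |z|=r.
Part (b). At z = 3 (real, on the circle |z| = r):
  p(3) = (1)·3^0 + (4)·3^1 + (-4)·3^2 + (1)·3^3 = 4.
  |p(3)| = 4.
Check: |p(3)| = 4 ≤ 76 = M_tri(3). ✓ Equality does not hold at z = 3 (the coefficients have mixed signs, so the terms do not all align in phase there).

M_tri(3) = 76; |p(3)| = 4; equality at z=3: no.


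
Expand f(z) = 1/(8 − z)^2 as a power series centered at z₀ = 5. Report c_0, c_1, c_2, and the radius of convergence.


Let w = z − z₀, so z = z₀ + w.
Then 8 − z = 8 − (z₀ + w) = (8 − z₀) − w = 3 − w.
f(z) = 1/(3 − w)^2 = (1/(3)^2) · (1 − w/(3))^{−2}.
By the binomial series (1−u)^{−2} = Σ_{n≥0} C(n+1, 1) u^n for |u|<1, with u = w/(3):
  c_n = C(n+1, 1) / (3)^(n+2).
  c_0 = 1/(3)^2 = 1/9.
  c_1 = 2/(3)^3 = 2/27.
  c_2 = 3/(3)^4 = 1/27.
The series is valid for |w/d| < 1, i.e. |z − z₀| < |d|.
Radius of convergence: R = |8 − z₀| = |3| = 3 (distance from z₀ to the singularity z = 8).

c_0 = 1/9, c_1 = 2/27, c_2 = 1/27; R = 3.


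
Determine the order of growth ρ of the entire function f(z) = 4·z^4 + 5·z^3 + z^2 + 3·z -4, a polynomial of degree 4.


|f(z)| ≤ Σ|c_k|·r^k = O(r^4) as r → ∞. Polynomial growth is O(e^{r^ε}) for every ε > 0 (since r^4/e^{r^ε} → 0), so ρ ≤ ε for all ε > 0, i.e. ρ = 0. Every nonconstant polynomial has order 0.
Therefore ρ = 0.

Order ρ = 0.


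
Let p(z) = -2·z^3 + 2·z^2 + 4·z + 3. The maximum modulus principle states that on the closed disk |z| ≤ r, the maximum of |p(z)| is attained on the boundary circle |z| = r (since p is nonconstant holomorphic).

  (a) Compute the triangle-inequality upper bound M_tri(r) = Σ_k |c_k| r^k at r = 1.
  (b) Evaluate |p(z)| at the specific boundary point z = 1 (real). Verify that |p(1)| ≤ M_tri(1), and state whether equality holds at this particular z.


Coefficients: c_0 = 3, c_1 = 4, c_2 = 2, c_3 = -2. Radius r = 1.
Part (a). Triangle bound: M_tri(r) = Σ_k |c_k| r^k
  = |3|·1^0 + |4|·1^1 + |2|·1^2 + |-2|·1^3
  = 3 + 4 + 2 + 2 = 11.
This bounds M(r) := max_{|z|=r} |p(z)| from above; equality holds iff all terms c_k z^k can be made to align in phase at a single z on |z|=r.
Part (b). At z = 1 (real, on the circle |z| = r):
  p(1) = (3)·1^0 + (4)·1^1 + (2)·1^2 + (-2)·1^3 = 7.
  |p(1)| = 7.
Check: |p(1)| = 7 ≤ 11 = M_tri(1). ✓ Equality does not hold at z = 1 (the coefficients have mixed signs, so the terms do not all align in phase there).

M_tri(1) = 11; |p(1)| = 7; equality at z=1: no.


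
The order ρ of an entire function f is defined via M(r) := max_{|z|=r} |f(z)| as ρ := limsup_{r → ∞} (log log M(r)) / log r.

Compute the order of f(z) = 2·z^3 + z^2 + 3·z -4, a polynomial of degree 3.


|f(z)| ≤ Σ|c_k|·r^k = O(r^3) as r → ∞. Polynomial growth is O(e^{r^ε}) for every ε > 0 (since r^3/e^{r^ε} → 0), so ρ ≤ ε for all ε > 0, i.e. ρ = 0. Every nonconstant polynomial has order 0.
Therefore ρ = 0.

Order ρ = 0.


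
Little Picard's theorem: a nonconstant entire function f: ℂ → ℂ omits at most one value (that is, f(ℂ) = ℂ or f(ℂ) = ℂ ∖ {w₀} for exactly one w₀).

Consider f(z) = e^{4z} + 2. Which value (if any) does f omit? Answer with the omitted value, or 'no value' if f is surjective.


Little Picard bounds the complement of f(ℂ) to at most one point.
e^{4z} is never zero on ℂ, so 1·e^{4z} takes every value in ℂ ∖ {0}. Adding 2 shifts the range to ℂ ∖ {2}. Thus f omits exactly the value 2.

Omitted value: 2.


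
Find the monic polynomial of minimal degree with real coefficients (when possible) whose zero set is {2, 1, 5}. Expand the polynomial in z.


The polynomial is p(z) = ∏_{α ∈ S} (z − α), where S = {2, 1, 5}.
Expanding the product yields: p(z) = z^3 -8·z^2 + 17·z -10.
The resulting polynomial has degree 3 and real coefficients as required.

p(z) = z^3 -8·z^2 + 17·z -10.
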